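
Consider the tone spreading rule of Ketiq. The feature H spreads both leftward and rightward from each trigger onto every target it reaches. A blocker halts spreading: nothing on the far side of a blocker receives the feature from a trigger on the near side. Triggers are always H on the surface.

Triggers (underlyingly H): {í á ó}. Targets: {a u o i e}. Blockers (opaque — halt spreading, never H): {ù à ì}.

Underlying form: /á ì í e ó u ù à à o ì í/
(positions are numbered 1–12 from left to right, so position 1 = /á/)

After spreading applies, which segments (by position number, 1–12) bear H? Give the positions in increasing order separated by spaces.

1 3 4 5 6 12

From /á/ at 1 rightward: 2 /ì/ blocks.
From /á/ at 1 leftward: word edge.
From /í/ at 3 rightward: 4 /e/ → H; 5 /ó/ is itself a trigger — this domain ends here.
From /í/ at 3 leftward: 2 /ì/ blocks.
From /ó/ at 5 rightward: 6 /u/ → H; 7 /ù/ blocks.
From /ó/ at 5 leftward: 4 /e/ → H; 3 /í/ is itself a trigger — this domain ends here.
From /í/ at 12 rightward: word edge.
From /í/ at 12 leftward: 11 /ì/ blocks.
Target with no active source: position 10 stays [-high tone].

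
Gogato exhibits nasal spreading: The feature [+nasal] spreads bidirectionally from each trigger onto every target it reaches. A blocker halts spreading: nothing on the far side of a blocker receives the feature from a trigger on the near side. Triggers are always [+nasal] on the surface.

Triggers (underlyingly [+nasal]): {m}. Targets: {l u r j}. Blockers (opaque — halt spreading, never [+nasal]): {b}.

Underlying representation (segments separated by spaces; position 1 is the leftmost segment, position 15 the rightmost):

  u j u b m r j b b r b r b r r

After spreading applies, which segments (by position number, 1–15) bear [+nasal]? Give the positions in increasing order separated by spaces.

5 6 7

From /m/ at 5 rightward: 6 /r/ → [+nasal]; 7 /j/ → [+nasal]; 8 /b/ blocks.
From /m/ at 5 leftward: 4 /b/ blocks.
Targets with no active source: positions 1 2 3 10 12 14 15 stay [-nasal].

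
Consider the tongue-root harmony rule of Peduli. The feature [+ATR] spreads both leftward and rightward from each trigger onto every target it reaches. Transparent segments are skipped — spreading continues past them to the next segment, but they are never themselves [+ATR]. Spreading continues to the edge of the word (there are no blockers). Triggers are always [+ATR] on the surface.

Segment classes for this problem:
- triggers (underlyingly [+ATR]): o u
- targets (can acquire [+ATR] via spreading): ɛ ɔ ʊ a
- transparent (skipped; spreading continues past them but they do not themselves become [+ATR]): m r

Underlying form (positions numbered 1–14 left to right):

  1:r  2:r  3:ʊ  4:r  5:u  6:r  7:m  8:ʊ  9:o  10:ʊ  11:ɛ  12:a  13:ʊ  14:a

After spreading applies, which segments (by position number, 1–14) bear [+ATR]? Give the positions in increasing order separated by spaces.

From /u/ at 5 rightward: 6 /r/ transparent; 7 /m/ transparent; 8 /ʊ/ → [+ATR]; 9 /o/ is itself a trigger — this domain ends here.
From /u/ at 5 leftward: 4 /r/ transparent; 3 /ʊ/ → [+ATR]; 2 /r/ transparent; 1 /r/ transparent; word edge.
From /o/ at 9 rightward: 10 /ʊ/ → [+ATR]; 11 /ɛ/ → [+ATR]; 12 /a/ → [+ATR]; 13 /ʊ/ → [+ATR]; 14 /a/ → [+ATR]; word edge.
From /o/ at 9 leftward: 8 /ʊ/ → [+ATR]; 7 /m/ transparent; 6 /r/ transparent; 5 /u/ is itself a trigger — this domain ends here.

3 5 8 9 10 11 12 13 14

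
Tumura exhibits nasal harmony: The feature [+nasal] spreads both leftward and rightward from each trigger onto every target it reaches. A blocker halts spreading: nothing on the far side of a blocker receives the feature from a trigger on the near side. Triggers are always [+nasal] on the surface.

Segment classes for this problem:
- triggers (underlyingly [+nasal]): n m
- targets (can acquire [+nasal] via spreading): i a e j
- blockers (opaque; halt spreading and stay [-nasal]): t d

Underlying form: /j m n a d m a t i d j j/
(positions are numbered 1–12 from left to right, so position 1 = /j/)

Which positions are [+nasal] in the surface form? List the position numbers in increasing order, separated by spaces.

1 2 3 4 6 7

From /m/ at 2 rightward: 3 /n/ is itself a trigger — this domain ends here.
From /m/ at 2 leftward: 1 /j/ → [+nasal]; word edge.
From /n/ at 3 rightward: 4 /a/ → [+nasal]; 5 /d/ blocks.
From /n/ at 3 leftward: 2 /m/ is itself a trigger — this domain ends here.
From /m/ at 6 rightward: 7 /a/ → [+nasal]; 8 /t/ blocks.
From /m/ at 6 leftward: 5 /d/ blocks.
Targets with no active source: positions 9 11 12 stay [-nasal].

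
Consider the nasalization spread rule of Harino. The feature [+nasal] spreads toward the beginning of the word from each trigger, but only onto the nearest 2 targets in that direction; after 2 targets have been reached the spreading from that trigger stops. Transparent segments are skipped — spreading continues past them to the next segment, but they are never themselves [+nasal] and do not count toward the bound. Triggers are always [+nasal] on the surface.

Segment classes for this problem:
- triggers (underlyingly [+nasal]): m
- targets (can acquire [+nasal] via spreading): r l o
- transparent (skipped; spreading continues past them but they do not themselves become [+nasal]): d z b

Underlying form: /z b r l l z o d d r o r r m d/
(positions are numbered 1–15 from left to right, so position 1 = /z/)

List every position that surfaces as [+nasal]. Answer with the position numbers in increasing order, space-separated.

12 13 14

From /m/ at 14 leftward: 13 /r/ → [+nasal]; 12 /r/ → [+nasal]; bound reached.
Targets with no active source: positions 3 4 5 7 10 11 stay [-nasal].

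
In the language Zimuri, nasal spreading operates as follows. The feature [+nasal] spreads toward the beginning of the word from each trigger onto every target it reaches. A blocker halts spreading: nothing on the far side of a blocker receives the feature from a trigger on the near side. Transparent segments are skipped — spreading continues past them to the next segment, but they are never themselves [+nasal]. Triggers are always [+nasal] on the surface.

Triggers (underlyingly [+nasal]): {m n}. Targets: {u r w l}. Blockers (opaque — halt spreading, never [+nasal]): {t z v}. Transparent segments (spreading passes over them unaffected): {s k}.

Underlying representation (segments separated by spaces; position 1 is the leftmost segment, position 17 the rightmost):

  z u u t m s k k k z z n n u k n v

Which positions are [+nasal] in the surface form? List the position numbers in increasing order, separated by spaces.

From /m/ at 5 leftward: 4 /t/ blocks.
From /n/ at 12 leftward: 11 /z/ blocks.
From /n/ at 13 leftward: 12 /n/ is itself a trigger — this domain ends here.
From /n/ at 16 leftward: 15 /k/ transparent; 14 /u/ → [+nasal]; 13 /n/ is itself a trigger — this domain ends here.
Targets with no active source: positions 2 3 stay [-nasal].

5 12 13 14 16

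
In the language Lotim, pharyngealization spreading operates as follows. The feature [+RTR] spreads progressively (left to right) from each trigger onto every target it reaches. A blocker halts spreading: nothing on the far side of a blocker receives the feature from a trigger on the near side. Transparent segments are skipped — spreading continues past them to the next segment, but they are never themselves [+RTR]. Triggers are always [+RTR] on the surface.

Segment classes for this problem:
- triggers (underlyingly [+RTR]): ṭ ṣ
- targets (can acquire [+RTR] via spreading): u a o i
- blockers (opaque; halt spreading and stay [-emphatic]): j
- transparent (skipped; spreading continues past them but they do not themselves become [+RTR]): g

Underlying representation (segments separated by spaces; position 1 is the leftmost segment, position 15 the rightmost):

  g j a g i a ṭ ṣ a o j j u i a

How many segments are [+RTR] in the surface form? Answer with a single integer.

From /ṭ/ at 7 rightward: 8 /ṣ/ is itself a trigger — this domain ends here.
From /ṣ/ at 8 rightward: 9 /a/ → [+RTR]; 10 /o/ → [+RTR]; 11 /j/ blocks.
Targets with no active source: positions 3 5 6 13 14 15 stay [-emphatic].
[+RTR] positions on the surface: 7 8 9 10.

4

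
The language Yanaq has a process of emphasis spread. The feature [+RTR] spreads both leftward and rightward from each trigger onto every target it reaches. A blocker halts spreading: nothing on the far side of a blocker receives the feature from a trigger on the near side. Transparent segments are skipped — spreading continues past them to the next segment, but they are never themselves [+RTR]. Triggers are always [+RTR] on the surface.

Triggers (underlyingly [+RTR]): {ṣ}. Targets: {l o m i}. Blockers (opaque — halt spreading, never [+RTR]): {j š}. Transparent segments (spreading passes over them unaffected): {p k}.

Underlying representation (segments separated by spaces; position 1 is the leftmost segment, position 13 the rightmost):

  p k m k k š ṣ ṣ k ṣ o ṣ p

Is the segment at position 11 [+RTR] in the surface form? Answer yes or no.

From /ṣ/ at 7 rightward: 8 /ṣ/ is itself a trigger — this domain ends here.
From /ṣ/ at 7 leftward: 6 /š/ blocks.
From /ṣ/ at 8 rightward: 9 /k/ transparent; 10 /ṣ/ is itself a trigger — this domain ends here.
From /ṣ/ at 8 leftward: 7 /ṣ/ is itself a trigger — this domain ends here.
From /ṣ/ at 10 rightward: 11 /o/ → [+RTR]; 12 /ṣ/ is itself a trigger — this domain ends here.
From /ṣ/ at 10 leftward: 9 /k/ transparent; 8 /ṣ/ is itself a trigger — this domain ends here.
From /ṣ/ at 12 rightward: 13 /p/ transparent; word edge.
From /ṣ/ at 12 leftward: 11 /o/ → [+RTR]; 10 /ṣ/ is itself a trigger — this domain ends here.
Target with no active source: position 3 stays [-emphatic].
[+RTR] positions on the surface: 7 8 10 11 12.

yes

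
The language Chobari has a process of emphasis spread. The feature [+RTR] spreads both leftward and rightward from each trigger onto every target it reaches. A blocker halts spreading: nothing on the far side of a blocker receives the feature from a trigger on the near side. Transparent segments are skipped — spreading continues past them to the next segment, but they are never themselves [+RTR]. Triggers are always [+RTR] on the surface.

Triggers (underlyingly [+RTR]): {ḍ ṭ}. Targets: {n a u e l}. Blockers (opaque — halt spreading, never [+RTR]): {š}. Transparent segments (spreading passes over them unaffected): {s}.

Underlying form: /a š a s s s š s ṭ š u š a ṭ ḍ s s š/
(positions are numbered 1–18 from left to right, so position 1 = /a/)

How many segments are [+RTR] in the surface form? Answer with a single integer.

From /ṭ/ at 9 rightward: 10 /š/ blocks.
From /ṭ/ at 9 leftward: 8 /s/ transparent; 7 /š/ blocks.
From /ṭ/ at 14 rightward: 15 /ḍ/ is itself a trigger — this domain ends here.
From /ṭ/ at 14 leftward: 13 /a/ → [+RTR]; 12 /š/ blocks.
From /ḍ/ at 15 rightward: 16 /s/ transparent; 17 /s/ transparent; 18 /š/ blocks.
From /ḍ/ at 15 leftward: 14 /ṭ/ is itself a trigger — this domain ends here.
Targets with no active source: positions 1 3 11 stay [-emphatic].
[+RTR] positions on the surface: 9 13 14 15.

4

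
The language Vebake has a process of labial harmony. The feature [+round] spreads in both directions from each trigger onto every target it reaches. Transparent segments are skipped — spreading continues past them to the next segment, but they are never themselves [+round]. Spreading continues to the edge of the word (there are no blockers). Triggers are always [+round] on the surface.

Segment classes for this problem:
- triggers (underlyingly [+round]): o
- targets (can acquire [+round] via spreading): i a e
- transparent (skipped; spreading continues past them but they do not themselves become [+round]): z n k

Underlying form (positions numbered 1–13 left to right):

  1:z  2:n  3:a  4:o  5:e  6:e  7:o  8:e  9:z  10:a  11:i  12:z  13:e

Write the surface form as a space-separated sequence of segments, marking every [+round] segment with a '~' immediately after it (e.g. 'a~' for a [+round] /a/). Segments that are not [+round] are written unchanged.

From /o/ at 4 rightward: 5 /e/ → [+round]; 6 /e/ → [+round]; 7 /o/ is itself a trigger — this domain ends here.
From /o/ at 4 leftward: 3 /a/ → [+round]; 2 /n/ transparent; 1 /z/ transparent; word edge.
From /o/ at 7 rightward: 8 /e/ → [+round]; 9 /z/ transparent; 10 /a/ → [+round]; 11 /i/ → [+round]; 12 /z/ transparent; 13 /e/ → [+round]; word edge.
From /o/ at 7 leftward: 6 /e/ → [+round]; 5 /e/ → [+round]; 4 /o/ is itself a trigger — this domain ends here.
[+round] positions on the surface: 3 4 5 6 7 8 10 11 13.

z n a~ o~ e~ e~ o~ e~ z a~ i~ z e~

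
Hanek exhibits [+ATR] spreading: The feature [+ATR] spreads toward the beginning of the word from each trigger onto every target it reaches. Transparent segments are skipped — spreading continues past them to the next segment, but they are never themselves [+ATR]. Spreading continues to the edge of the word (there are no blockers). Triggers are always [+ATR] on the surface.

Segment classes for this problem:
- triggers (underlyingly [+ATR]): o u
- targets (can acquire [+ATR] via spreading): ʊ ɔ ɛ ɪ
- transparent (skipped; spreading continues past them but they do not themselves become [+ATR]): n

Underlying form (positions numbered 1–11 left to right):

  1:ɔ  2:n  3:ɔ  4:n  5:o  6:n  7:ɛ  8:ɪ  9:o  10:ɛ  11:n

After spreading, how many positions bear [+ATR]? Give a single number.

From /o/ at 5 leftward: 4 /n/ transparent; 3 /ɔ/ → [+ATR]; 2 /n/ transparent; 1 /ɔ/ → [+ATR]; word edge.
From /o/ at 9 leftward: 8 /ɪ/ → [+ATR]; 7 /ɛ/ → [+ATR]; 6 /n/ transparent; 5 /o/ is itself a trigger — this domain ends here.
Target with no active source: position 10 stays [-ATR].
[+ATR] positions on the surface: 1 3 5 7 8 9.

6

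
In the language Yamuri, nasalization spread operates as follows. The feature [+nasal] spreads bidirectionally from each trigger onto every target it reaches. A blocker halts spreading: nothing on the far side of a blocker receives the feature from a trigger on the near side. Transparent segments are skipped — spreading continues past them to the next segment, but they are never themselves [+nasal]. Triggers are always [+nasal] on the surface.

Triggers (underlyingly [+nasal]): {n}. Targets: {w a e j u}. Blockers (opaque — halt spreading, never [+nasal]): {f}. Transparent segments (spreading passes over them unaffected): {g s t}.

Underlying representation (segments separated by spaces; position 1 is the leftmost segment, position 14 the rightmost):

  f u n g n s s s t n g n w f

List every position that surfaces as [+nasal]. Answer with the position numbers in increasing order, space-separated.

2 3 5 10 12 13

From /n/ at 3 rightward: 4 /g/ transparent; 5 /n/ is itself a trigger — this domain ends here.
From /n/ at 3 leftward: 2 /u/ → [+nasal]; 1 /f/ blocks.
From /n/ at 5 rightward: 6 /s/ transparent; 7 /s/ transparent; 8 /s/ transparent; 9 /t/ transparent; 10 /n/ is itself a trigger — this domain ends here.
From /n/ at 5 leftward: 4 /g/ transparent; 3 /n/ is itself a trigger — this domain ends here.
From /n/ at 10 rightward: 11 /g/ transparent; 12 /n/ is itself a trigger — this domain ends here.
From /n/ at 10 leftward: 9 /t/ transparent; 8 /s/ transparent; 7 /s/ transparent; 6 /s/ transparent; 5 /n/ is itself a trigger — this domain ends here.
From /n/ at 12 rightward: 13 /w/ → [+nasal]; 14 /f/ blocks.
From /n/ at 12 leftward: 11 /g/ transparent; 10 /n/ is itself a trigger — this domain ends here.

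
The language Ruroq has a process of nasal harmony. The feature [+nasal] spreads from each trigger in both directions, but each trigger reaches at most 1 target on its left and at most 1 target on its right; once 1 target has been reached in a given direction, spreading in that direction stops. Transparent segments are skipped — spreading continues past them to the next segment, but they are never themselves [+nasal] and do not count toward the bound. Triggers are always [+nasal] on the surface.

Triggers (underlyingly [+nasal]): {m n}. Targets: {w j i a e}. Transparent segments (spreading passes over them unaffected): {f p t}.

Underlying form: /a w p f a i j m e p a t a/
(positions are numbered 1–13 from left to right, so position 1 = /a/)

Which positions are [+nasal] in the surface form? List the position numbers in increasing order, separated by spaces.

7 8 9

From /m/ at 8 rightward: 9 /e/ → [+nasal]; bound reached.
From /m/ at 8 leftward: 7 /j/ → [+nasal]; bound reached.
Targets with no active source: positions 1 2 5 6 11 13 stay [-nasal].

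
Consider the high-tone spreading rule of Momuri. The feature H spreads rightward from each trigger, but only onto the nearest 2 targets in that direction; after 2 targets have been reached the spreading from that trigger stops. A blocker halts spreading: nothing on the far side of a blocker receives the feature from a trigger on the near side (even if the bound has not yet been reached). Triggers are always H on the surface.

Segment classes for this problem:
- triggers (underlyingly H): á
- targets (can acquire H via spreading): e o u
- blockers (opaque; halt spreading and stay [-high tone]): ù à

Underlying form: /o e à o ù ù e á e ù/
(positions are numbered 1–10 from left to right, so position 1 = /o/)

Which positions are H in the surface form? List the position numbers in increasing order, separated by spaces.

From /á/ at 8 rightward: 9 /e/ → H; 10 /ù/ blocks.
Targets with no active source: positions 1 2 4 7 stay [-high tone].

8 9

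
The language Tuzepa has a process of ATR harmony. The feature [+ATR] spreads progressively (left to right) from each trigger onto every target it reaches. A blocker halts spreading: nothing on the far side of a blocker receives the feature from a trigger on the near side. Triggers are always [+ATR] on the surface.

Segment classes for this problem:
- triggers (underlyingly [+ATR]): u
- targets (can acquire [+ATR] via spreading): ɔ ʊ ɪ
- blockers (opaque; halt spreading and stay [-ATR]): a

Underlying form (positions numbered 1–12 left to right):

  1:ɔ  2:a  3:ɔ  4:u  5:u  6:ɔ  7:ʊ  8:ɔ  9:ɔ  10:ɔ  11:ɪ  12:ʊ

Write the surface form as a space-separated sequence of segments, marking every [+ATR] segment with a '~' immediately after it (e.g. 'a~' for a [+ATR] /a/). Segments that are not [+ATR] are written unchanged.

ɔ a ɔ u~ u~ ɔ~ ʊ~ ɔ~ ɔ~ ɔ~ ɪ~ ʊ~

From /u/ at 4 rightward: 5 /u/ is itself a trigger — this domain ends here.
From /u/ at 5 rightward: 6 /ɔ/ → [+ATR]; 7 /ʊ/ → [+ATR]; 8 /ɔ/ → [+ATR]; 9 /ɔ/ → [+ATR]; 10 /ɔ/ → [+ATR]; 11 /ɪ/ → [+ATR]; 12 /ʊ/ → [+ATR]; word edge.
Targets with no active source: positions 1 3 stay [-ATR].
[+ATR] positions on the surface: 4 5 6 7 8 9 10 11 12.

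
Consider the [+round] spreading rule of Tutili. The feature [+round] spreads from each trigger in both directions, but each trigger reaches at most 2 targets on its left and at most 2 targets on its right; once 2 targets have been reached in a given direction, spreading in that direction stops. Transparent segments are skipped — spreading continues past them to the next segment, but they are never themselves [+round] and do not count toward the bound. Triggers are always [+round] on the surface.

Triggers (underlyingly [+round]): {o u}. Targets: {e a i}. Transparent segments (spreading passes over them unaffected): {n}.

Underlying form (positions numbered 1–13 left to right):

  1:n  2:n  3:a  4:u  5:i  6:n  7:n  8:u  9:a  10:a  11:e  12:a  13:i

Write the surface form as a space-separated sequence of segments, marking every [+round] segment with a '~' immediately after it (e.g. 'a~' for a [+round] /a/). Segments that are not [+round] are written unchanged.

n n a~ u~ i~ n n u~ a~ a~ e a i

From /u/ at 4 rightward: 5 /i/ → [+round]; 6 /n/ transparent; 7 /n/ transparent; 8 /u/ is itself a trigger — this domain ends here.
From /u/ at 4 leftward: 3 /a/ → [+round]; 2 /n/ transparent; 1 /n/ transparent; word edge.
From /u/ at 8 rightward: 9 /a/ → [+round]; 10 /a/ → [+round]; bound reached.
From /u/ at 8 leftward: 7 /n/ transparent; 6 /n/ transparent; 5 /i/ → [+round]; 4 /u/ is itself a trigger — this domain ends here.
Targets with no active source: positions 11 12 13 stay [-round].
[+round] positions on the surface: 3 4 5 8 9 10.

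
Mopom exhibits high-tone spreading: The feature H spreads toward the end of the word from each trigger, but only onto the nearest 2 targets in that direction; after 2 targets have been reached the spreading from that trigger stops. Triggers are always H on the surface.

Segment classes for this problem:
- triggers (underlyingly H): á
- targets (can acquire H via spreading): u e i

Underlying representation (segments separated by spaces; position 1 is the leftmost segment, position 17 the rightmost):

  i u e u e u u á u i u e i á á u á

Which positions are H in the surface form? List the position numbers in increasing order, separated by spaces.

8 9 10 14 15 16 17

From /á/ at 8 rightward: 9 /u/ → H; 10 /i/ → H; bound reached.
From /á/ at 14 rightward: 15 /á/ is itself a trigger — this domain ends here.
From /á/ at 15 rightward: 16 /u/ → H; 17 /á/ is itself a trigger — this domain ends here.
From /á/ at 17 rightward: word edge.
Targets with no active source: positions 1 2 3 4 5 6 7 11 12 13 stay [-high tone].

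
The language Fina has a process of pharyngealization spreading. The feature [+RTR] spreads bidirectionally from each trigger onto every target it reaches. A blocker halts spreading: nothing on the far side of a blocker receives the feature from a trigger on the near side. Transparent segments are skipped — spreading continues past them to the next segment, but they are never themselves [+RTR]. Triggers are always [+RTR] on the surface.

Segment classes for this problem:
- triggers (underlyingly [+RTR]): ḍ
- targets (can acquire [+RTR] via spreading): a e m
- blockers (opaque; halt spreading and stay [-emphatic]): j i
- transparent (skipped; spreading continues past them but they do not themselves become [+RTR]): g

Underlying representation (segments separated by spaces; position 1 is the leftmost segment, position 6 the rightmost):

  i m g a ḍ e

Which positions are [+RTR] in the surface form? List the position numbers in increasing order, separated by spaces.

From /ḍ/ at 5 rightward: 6 /e/ → [+RTR]; word edge.
From /ḍ/ at 5 leftward: 4 /a/ → [+RTR]; 3 /g/ transparent; 2 /m/ → [+RTR]; 1 /i/ blocks.

2 4 5 6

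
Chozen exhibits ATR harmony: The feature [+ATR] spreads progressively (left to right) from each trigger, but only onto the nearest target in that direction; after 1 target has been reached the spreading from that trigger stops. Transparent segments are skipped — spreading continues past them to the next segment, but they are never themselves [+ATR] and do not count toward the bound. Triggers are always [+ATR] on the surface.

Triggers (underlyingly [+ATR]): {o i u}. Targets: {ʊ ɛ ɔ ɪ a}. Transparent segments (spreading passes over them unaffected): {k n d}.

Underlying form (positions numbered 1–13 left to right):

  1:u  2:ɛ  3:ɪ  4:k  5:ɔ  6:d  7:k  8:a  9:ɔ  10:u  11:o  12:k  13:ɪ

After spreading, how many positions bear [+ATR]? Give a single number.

From /u/ at 1 rightward: 2 /ɛ/ → [+ATR]; bound reached.
From /u/ at 10 rightward: 11 /o/ is itself a trigger — this domain ends here.
From /o/ at 11 rightward: 12 /k/ transparent; 13 /ɪ/ → [+ATR]; bound reached.
Targets with no active source: positions 3 5 8 9 stay [-ATR].
[+ATR] positions on the surface: 1 2 10 11 13.

5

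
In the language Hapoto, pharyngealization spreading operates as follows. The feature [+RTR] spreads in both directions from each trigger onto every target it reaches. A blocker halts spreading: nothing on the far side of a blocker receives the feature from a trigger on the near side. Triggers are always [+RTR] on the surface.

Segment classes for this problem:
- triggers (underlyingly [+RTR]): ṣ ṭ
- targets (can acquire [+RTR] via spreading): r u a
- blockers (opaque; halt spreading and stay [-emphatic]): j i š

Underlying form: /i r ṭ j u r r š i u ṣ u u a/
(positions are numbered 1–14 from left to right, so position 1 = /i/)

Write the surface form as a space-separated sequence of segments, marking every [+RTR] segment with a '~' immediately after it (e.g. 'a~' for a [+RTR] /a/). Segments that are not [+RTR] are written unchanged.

From /ṭ/ at 3 rightward: 4 /j/ blocks.
From /ṭ/ at 3 leftward: 2 /r/ → [+RTR]; 1 /i/ blocks.
From /ṣ/ at 11 rightward: 12 /u/ → [+RTR]; 13 /u/ → [+RTR]; 14 /a/ → [+RTR]; word edge.
From /ṣ/ at 11 leftward: 10 /u/ → [+RTR]; 9 /i/ blocks.
Targets with no active source: positions 5 6 7 stay [-emphatic].
[+RTR] positions on the surface: 2 3 10 11 12 13 14.

i r~ ṭ~ j u r r š i u~ ṣ~ u~ u~ a~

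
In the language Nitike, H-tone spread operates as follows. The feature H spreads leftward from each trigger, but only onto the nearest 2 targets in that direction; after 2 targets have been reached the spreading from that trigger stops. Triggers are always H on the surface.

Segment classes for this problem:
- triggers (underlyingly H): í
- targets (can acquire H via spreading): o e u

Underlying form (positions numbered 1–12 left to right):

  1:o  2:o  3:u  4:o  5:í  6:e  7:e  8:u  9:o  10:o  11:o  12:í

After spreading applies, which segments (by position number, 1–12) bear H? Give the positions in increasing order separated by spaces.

From /í/ at 5 leftward: 4 /o/ → H; 3 /u/ → H; bound reached.
From /í/ at 12 leftward: 11 /o/ → H; 10 /o/ → H; bound reached.
Targets with no active source: positions 1 2 6 7 8 9 stay [-high tone].

3 4 5 10 11 12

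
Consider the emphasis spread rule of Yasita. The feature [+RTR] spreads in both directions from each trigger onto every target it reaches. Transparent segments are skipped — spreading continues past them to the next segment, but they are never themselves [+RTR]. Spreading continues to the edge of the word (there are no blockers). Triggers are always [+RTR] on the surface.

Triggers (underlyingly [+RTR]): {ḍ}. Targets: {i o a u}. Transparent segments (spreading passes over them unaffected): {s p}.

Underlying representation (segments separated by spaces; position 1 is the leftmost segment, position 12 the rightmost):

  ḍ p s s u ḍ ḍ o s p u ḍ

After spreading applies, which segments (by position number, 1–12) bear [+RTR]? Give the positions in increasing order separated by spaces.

From /ḍ/ at 1 rightward: 2 /p/ transparent; 3 /s/ transparent; 4 /s/ transparent; 5 /u/ → [+RTR]; 6 /ḍ/ is itself a trigger — this domain ends here.
From /ḍ/ at 1 leftward: word edge.
From /ḍ/ at 6 rightward: 7 /ḍ/ is itself a trigger — this domain ends here.
From /ḍ/ at 6 leftward: 5 /u/ → [+RTR]; 4 /s/ transparent; 3 /s/ transparent; 2 /p/ transparent; 1 /ḍ/ is itself a trigger — this domain ends here.
From /ḍ/ at 7 rightward: 8 /o/ → [+RTR]; 9 /s/ transparent; 10 /p/ transparent; 11 /u/ → [+RTR]; 12 /ḍ/ is itself a trigger — this domain ends here.
From /ḍ/ at 7 leftward: 6 /ḍ/ is itself a trigger — this domain ends here.
From /ḍ/ at 12 rightward: word edge.
From /ḍ/ at 12 leftward: 11 /u/ → [+RTR]; 10 /p/ transparent; 9 /s/ transparent; 8 /o/ → [+RTR]; 7 /ḍ/ is itself a trigger — this domain ends here.

1 5 6 7 8 11 12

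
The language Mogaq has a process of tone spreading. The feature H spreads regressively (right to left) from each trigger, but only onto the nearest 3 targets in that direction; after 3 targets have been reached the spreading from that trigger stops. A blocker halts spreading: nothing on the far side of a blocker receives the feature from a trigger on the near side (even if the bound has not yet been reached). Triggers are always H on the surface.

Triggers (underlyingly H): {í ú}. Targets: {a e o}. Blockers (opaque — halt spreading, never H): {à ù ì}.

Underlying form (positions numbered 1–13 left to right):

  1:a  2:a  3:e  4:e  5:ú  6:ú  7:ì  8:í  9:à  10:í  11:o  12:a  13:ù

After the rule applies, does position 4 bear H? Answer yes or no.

yes

From /ú/ at 5 leftward: 4 /e/ → H; 3 /e/ → H; 2 /a/ → H; bound reached.
From /ú/ at 6 leftward: 5 /ú/ is itself a trigger — this domain ends here.
From /í/ at 8 leftward: 7 /ì/ blocks.
From /í/ at 10 leftward: 9 /à/ blocks.
Targets with no active source: positions 1 11 12 stay [-high tone].
H positions on the surface: 2 3 4 5 6 8 10.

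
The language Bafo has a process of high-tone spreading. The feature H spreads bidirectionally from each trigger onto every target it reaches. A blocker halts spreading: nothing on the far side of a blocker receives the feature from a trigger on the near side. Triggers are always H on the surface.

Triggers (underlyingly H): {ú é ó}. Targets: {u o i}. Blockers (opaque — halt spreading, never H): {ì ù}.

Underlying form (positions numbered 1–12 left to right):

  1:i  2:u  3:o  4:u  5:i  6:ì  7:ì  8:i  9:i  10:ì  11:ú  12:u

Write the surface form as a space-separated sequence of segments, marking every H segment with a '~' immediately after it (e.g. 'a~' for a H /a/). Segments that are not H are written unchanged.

From /ú/ at 11 rightward: 12 /u/ → H; word edge.
From /ú/ at 11 leftward: 10 /ì/ blocks.
Targets with no active source: positions 1 2 3 4 5 8 9 stay [-high tone].
H positions on the surface: 11 12.

i u o u i ì ì i i ì ú~ u~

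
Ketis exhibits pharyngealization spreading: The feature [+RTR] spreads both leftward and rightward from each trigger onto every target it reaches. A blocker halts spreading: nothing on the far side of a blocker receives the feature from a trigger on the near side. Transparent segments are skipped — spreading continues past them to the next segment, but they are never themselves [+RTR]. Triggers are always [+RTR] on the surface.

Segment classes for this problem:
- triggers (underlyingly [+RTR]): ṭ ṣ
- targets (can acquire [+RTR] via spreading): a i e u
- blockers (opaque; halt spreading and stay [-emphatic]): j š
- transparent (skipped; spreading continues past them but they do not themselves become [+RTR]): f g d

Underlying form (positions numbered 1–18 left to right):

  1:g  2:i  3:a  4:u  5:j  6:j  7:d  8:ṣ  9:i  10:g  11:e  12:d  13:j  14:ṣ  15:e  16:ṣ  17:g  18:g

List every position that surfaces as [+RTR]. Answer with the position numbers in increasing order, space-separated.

From /ṣ/ at 8 rightward: 9 /i/ → [+RTR]; 10 /g/ transparent; 11 /e/ → [+RTR]; 12 /d/ transparent; 13 /j/ blocks.
From /ṣ/ at 8 leftward: 7 /d/ transparent; 6 /j/ blocks.
From /ṣ/ at 14 rightward: 15 /e/ → [+RTR]; 16 /ṣ/ is itself a trigger — this domain ends here.
From /ṣ/ at 14 leftward: 13 /j/ blocks.
From /ṣ/ at 16 rightward: 17 /g/ transparent; 18 /g/ transparent; word edge.
From /ṣ/ at 16 leftward: 15 /e/ → [+RTR]; 14 /ṣ/ is itself a trigger — this domain ends here.
Targets with no active source: positions 2 3 4 stay [-emphatic].

8 9 11 14 15 16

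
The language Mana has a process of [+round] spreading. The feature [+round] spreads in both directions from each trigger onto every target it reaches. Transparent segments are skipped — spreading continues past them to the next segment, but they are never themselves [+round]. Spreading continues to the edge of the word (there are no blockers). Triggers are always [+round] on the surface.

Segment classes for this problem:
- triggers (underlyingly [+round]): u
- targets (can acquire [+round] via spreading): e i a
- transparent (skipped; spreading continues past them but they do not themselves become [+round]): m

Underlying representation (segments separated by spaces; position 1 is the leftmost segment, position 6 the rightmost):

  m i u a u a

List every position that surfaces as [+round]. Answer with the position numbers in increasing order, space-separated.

2 3 4 5 6

From /u/ at 3 rightward: 4 /a/ → [+round]; 5 /u/ is itself a trigger — this domain ends here.
From /u/ at 3 leftward: 2 /i/ → [+round]; 1 /m/ transparent; word edge.
From /u/ at 5 rightward: 6 /a/ → [+round]; word edge.
From /u/ at 5 leftward: 4 /a/ → [+round]; 3 /u/ is itself a trigger — this domain ends here.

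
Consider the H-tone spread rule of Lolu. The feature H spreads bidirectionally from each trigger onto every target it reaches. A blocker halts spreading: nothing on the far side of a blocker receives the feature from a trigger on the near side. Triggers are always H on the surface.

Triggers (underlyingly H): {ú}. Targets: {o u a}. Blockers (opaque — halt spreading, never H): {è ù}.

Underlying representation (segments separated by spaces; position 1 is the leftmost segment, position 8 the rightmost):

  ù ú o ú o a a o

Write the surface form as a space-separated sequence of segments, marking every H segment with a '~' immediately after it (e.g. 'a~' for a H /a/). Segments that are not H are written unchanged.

ù ú~ o~ ú~ o~ a~ a~ o~

From /ú/ at 2 rightward: 3 /o/ → H; 4 /ú/ is itself a trigger — this domain ends here.
From /ú/ at 2 leftward: 1 /ù/ blocks.
From /ú/ at 4 rightward: 5 /o/ → H; 6 /a/ → H; 7 /a/ → H; 8 /o/ → H; word edge.
From /ú/ at 4 leftward: 3 /o/ → H; 2 /ú/ is itself a trigger — this domain ends here.
H positions on the surface: 2 3 4 5 6 7 8.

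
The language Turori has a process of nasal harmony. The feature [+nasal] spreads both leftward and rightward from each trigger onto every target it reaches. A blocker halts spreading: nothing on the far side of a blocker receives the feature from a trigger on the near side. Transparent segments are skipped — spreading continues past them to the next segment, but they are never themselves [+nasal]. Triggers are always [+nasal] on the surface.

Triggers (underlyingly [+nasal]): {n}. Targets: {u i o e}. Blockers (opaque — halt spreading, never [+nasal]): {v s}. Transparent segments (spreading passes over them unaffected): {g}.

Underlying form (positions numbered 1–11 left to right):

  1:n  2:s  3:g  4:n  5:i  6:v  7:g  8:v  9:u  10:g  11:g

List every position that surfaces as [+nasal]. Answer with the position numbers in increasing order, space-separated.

From /n/ at 1 rightward: 2 /s/ blocks.
From /n/ at 1 leftward: word edge.
From /n/ at 4 rightward: 5 /i/ → [+nasal]; 6 /v/ blocks.
From /n/ at 4 leftward: 3 /g/ transparent; 2 /s/ blocks.
Target with no active source: position 9 stays [-nasal].

1 4 5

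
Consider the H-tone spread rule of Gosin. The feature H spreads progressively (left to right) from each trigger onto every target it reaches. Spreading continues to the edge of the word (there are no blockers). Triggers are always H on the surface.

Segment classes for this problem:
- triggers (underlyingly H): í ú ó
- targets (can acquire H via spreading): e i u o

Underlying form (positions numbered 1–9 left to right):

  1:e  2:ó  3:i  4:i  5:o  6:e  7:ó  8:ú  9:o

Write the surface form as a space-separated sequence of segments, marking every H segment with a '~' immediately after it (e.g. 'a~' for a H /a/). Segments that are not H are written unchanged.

From /ó/ at 2 rightward: 3 /i/ → H; 4 /i/ → H; 5 /o/ → H; 6 /e/ → H; 7 /ó/ is itself a trigger — this domain ends here.
From /ó/ at 7 rightward: 8 /ú/ is itself a trigger — this domain ends here.
From /ú/ at 8 rightward: 9 /o/ → H; word edge.
Target with no active source: position 1 stays [-high tone].
H positions on the surface: 2 3 4 5 6 7 8 9.

e ó~ i~ i~ o~ e~ ó~ ú~ o~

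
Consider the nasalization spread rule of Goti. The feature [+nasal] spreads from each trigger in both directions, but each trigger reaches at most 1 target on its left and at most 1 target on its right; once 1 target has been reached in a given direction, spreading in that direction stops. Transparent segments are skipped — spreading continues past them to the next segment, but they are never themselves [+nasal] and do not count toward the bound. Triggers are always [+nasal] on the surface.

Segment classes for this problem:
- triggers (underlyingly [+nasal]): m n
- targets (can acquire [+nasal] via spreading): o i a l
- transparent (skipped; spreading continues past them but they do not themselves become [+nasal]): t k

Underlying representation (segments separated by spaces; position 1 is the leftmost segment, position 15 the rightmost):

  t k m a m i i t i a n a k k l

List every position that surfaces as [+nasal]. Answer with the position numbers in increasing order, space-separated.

From /m/ at 3 rightward: 4 /a/ → [+nasal]; bound reached.
From /m/ at 3 leftward: 2 /k/ transparent; 1 /t/ transparent; word edge.
From /m/ at 5 rightward: 6 /i/ → [+nasal]; bound reached.
From /m/ at 5 leftward: 4 /a/ → [+nasal]; bound reached.
From /n/ at 11 rightward: 12 /a/ → [+nasal]; bound reached.
From /n/ at 11 leftward: 10 /a/ → [+nasal]; bound reached.
Targets with no active source: positions 7 9 15 stay [-nasal].

3 4 5 6 10 11 12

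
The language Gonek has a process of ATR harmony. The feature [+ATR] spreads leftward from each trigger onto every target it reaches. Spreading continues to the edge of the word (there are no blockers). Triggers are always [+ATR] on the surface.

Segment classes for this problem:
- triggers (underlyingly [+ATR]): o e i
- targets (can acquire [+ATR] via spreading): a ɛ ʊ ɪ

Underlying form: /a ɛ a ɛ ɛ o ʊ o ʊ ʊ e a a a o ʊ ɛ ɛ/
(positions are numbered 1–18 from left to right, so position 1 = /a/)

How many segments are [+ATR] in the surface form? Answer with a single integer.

15

From /o/ at 6 leftward: 5 /ɛ/ → [+ATR]; 4 /ɛ/ → [+ATR]; 3 /a/ → [+ATR]; 2 /ɛ/ → [+ATR]; 1 /a/ → [+ATR]; word edge.
From /o/ at 8 leftward: 7 /ʊ/ → [+ATR]; 6 /o/ is itself a trigger — this domain ends here.
From /e/ at 11 leftward: 10 /ʊ/ → [+ATR]; 9 /ʊ/ → [+ATR]; 8 /o/ is itself a trigger — this domain ends here.
From /o/ at 15 leftward: 14 /a/ → [+ATR]; 13 /a/ → [+ATR]; 12 /a/ → [+ATR]; 11 /e/ is itself a trigger — this domain ends here.
Targets with no active source: positions 16 17 18 stay [-ATR].
[+ATR] positions on the surface: 1 2 3 4 5 6 7 8 9 10 11 12 13 14 15.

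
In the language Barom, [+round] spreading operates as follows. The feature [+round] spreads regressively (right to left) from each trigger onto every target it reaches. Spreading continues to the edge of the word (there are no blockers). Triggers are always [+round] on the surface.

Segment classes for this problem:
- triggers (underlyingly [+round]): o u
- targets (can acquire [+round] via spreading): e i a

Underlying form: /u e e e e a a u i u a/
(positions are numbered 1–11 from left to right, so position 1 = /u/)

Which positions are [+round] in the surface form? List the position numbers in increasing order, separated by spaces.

From /u/ at 1 leftward: word edge.
From /u/ at 8 leftward: 7 /a/ → [+round]; 6 /a/ → [+round]; 5 /e/ → [+round]; 4 /e/ → [+round]; 3 /e/ → [+round]; 2 /e/ → [+round]; 1 /u/ is itself a trigger — this domain ends here.
From /u/ at 10 leftward: 9 /i/ → [+round]; 8 /u/ is itself a trigger — this domain ends here.
Target with no active source: position 11 stays [-round].

1 2 3 4 5 6 7 8 9 10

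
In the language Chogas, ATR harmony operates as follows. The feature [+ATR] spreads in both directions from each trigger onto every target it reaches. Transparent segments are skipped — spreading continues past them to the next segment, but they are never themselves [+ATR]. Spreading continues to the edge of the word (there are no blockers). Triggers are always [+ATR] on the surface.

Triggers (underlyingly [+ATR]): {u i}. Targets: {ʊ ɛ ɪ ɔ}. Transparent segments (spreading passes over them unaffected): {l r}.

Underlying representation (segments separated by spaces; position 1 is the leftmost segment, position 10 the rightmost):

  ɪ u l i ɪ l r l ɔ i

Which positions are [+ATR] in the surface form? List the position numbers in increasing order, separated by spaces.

From /u/ at 2 rightward: 3 /l/ transparent; 4 /i/ is itself a trigger — this domain ends here.
From /u/ at 2 leftward: 1 /ɪ/ → [+ATR]; word edge.
From /i/ at 4 rightward: 5 /ɪ/ → [+ATR]; 6 /l/ transparent; 7 /r/ transparent; 8 /l/ transparent; 9 /ɔ/ → [+ATR]; 10 /i/ is itself a trigger — this domain ends here.
From /i/ at 4 leftward: 3 /l/ transparent; 2 /u/ is itself a trigger — this domain ends here.
From /i/ at 10 rightward: word edge.
From /i/ at 10 leftward: 9 /ɔ/ → [+ATR]; 8 /l/ transparent; 7 /r/ transparent; 6 /l/ transparent; 5 /ɪ/ → [+ATR]; 4 /i/ is itself a trigger — this domain ends here.

1 2 4 5 9 10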